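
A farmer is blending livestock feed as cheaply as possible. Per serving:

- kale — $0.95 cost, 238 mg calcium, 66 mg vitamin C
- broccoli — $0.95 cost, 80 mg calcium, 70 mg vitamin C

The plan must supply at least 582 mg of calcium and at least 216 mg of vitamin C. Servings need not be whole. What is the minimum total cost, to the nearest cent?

$3.04

kale only: max(582/238, 216/66) = 3.273 servings → $3.11.
broccoli only: max(582/80, 216/70) = 7.275 servings → $6.91.
kale + broccoli with both tight: 2.062 servings and 1.142 servings → $3.04.
Cheapest feasible corner: $3.04.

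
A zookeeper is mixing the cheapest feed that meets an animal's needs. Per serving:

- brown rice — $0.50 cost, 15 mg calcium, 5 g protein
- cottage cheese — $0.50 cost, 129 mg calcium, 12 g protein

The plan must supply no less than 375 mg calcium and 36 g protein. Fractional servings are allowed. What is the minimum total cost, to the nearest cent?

$1.50

At the optimum either one food covers both requirements or two foods hit both targets exactly; no other combination can be cheaper.
brown rice only: max(375/15, 36/5) = 25 servings → $12.50.
cottage cheese only: max(375/129, 36/12) = 3 servings → $1.50.
brown rice + cottage cheese with both tight: 0.3097 servings and 2.871 servings → $1.59.
The minimum over all feasible corners is $1.50.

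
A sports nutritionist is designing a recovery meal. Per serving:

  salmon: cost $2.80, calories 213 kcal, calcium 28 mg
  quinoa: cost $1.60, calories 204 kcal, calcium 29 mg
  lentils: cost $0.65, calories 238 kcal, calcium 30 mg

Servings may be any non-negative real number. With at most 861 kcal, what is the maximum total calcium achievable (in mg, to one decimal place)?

Calcium per kcal: quinoa 0.1422, salmon 0.1315, lentils 0.1261.
With no serving limits, spend the whole calories allowance on quinoa: 861 kcal / 204 kcal × 29 mg = 122.4 mg.

122.4 mg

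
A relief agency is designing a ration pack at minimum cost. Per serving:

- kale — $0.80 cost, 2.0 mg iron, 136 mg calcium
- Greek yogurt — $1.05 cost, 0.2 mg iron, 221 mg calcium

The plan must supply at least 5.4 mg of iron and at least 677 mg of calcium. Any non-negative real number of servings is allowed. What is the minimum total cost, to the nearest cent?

For a min-cost LP with two ≥-constraints, a basic feasible solution has at most two positive variables.
kale only: max(5.4/2.0, 677/136) = 4.978 servings → $3.98.
Greek yogurt only: max(5.4/0.2, 677/221) = 27 servings → $28.35.
kale + Greek yogurt with both tight: 2.551 servings and 1.494 servings → $3.61.
The minimum over all feasible corners is $3.61.

$3.61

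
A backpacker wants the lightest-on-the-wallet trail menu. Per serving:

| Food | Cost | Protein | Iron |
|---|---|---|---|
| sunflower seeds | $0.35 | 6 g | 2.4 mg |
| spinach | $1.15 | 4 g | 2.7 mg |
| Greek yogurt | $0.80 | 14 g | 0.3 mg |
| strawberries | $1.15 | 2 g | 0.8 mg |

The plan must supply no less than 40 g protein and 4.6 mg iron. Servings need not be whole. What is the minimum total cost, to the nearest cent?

An LP optimum is at a vertex; with two nutrient constraints at most two foods are used. Check each candidate.
sunflower seeds only: max(40/6, 4.6/2.4) = 6.667 servings → $2.33.
spinach only: max(40/4, 4.6/2.7) = 10 servings → $11.50.
Greek yogurt only: max(40/14, 4.6/0.3) = 15.33 servings → $12.27.
strawberries only: max(40/2, 4.6/0.8) = 20 servings → $23.00.
sunflower seeds + spinach with both targets exact would need a negative amount; discard.
sunflower seeds + Greek yogurt with both tight: 1.648 servings and 2.151 servings → $2.30.
sunflower seeds + strawberries (both tight): parallel constraints — no distinct corner.
spinach + Greek yogurt with both tight: 1.432 servings and 2.448 servings → $3.60.
spinach + strawberries with both targets exact would need a negative amount; discard.
Greek yogurt + strawberries with both tight: 2.151 servings and 4.943 servings → $7.41.
Cheapest feasible corner: $2.30.

$2.30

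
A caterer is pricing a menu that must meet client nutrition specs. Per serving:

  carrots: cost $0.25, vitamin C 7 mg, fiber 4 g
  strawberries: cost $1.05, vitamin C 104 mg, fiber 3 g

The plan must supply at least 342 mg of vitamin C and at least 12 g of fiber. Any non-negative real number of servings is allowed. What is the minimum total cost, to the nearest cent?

At the optimum either one food covers both requirements or two foods hit both targets exactly; no other combination can be cheaper.
carrots only: max(342/7, 12/4) = 48.86 servings → $12.21.
strawberries only: max(342/104, 12/3) = 4 servings → $4.20.
carrots + strawberries with both tight: 0.562 servings and 3.251 servings → $3.55.
Cheapest feasible corner: $3.55.

$3.55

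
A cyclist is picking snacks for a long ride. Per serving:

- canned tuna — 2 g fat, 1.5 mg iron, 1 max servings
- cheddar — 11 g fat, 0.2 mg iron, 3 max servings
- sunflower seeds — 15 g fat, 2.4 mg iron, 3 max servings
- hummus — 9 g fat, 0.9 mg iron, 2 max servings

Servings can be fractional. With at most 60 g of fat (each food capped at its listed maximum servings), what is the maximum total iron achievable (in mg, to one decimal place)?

10.0 mg

Iron per g fat: canned tuna 0.75, sunflower seeds 0.16, hummus 0.1, cheddar 0.01818.
Take 1 serving of canned tuna: uses 2 g fat, +1.5 mg iron (running total 1.5 mg).
Take 3 servings of sunflower seeds: uses 45 g fat, +7.2 mg iron (running total 8.7 mg).
Take 1.444 servings of hummus: uses 13 g fat, +1.3 mg iron (running total 10.0 mg).
Filling greedily by iron-per-g fat is optimal for one linear limit, giving 10.0 mg.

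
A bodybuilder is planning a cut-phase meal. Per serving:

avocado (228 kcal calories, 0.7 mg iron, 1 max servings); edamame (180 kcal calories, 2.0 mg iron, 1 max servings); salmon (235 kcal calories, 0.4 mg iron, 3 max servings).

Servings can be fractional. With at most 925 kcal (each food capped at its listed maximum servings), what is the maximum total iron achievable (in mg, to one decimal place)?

Iron per kcal: edamame 0.01111, avocado 0.00307, salmon 0.001702.
Take 1 serving of edamame: uses 180 kcal, +2.0 mg iron (running total 2.0 mg).
Take 1 serving of avocado: uses 228 kcal, +0.7 mg iron (running total 2.7 mg).
Take 2.2 servings of salmon: uses 517 kcal, +0.9 mg iron (running total 3.6 mg).
Filling greedily by iron-per-kcal is optimal for one linear limit, giving 3.6 mg.

3.6 mg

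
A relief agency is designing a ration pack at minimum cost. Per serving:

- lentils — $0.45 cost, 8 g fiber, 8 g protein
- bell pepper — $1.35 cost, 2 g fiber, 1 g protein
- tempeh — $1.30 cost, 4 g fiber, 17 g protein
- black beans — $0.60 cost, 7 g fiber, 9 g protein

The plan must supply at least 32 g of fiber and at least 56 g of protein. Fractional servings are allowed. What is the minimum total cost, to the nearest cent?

$3.15

This is a tiny linear program; its minimum lies at a vertex of the feasible set. List the vertices and price them.
lentils only: max(32/8, 56/8) = 7 servings → $3.15.
bell pepper only: max(32/2, 56/1) = 56 servings → $75.60.
tempeh only: max(32/4, 56/17) = 8 servings → $10.40.
black beans only: max(32/7, 56/9) = 6.222 servings → $3.73.
lentils + bell pepper: the both-tight solution has a negative serving — not a feasible corner.
lentils + tempeh with both tight: 3.077 servings and 1.846 servings → $3.78.
lentils + black beans with both targets exact would need a negative amount; discard.
bell pepper + tempeh with both tight: 10.67 servings and 2.667 servings → $17.87.
bell pepper + black beans: intersection lies outside the first quadrant.
tempeh + black beans with both tight: 1.253 servings and 3.855 servings → $3.94.
The minimum over all feasible corners is $3.15.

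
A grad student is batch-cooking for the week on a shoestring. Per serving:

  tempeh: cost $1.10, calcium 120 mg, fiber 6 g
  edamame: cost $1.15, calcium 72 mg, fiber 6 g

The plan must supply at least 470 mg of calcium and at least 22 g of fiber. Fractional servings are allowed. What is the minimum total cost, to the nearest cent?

With two linear requirements the optimum uses one or two foods; enumerate the corners.
tempeh only: max(470/120, 22/6) = 3.917 servings → $4.31.
edamame only: max(470/72, 22/6) = 6.528 servings → $7.51.
tempeh + edamame: the both-tight solution has a negative serving — not a feasible corner.
So the least-cost plan costs $4.31.

$4.31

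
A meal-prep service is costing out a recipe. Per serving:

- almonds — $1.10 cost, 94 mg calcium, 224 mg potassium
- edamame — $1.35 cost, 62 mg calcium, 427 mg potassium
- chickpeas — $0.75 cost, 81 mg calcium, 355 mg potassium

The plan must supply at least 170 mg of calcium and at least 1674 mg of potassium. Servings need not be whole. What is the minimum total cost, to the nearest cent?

$3.54

Compare the cost at each extreme point of the feasible region.
almonds only: max(170/94, 1674/224) = 7.473 servings → $8.22.
edamame only: max(170/62, 1674/427) = 3.92 servings → $5.29.
chickpeas only: max(170/81, 1674/355) = 4.715 servings → $3.54.
almonds + edamame: intersection lies outside the first quadrant.
almonds + chickpeas: intersection lies outside the first quadrant.
edamame + chickpeas: the both-tight solution has a negative serving — not a feasible corner.
The minimum over all feasible corners is $3.54.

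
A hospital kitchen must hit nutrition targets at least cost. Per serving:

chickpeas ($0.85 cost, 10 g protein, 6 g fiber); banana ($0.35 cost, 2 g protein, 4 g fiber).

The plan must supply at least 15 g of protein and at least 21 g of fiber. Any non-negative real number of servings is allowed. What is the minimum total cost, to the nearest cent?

At the optimum either one food covers both requirements or two foods hit both targets exactly; no other combination can be cheaper.
chickpeas only: max(15/10, 21/6) = 3.5 servings → $2.98.
banana only: max(15/2, 21/4) = 7.5 servings → $2.62.
chickpeas + banana with both tight: 0.6429 servings and 4.286 servings → $2.05.
The minimum over all feasible corners is $2.05.

$2.05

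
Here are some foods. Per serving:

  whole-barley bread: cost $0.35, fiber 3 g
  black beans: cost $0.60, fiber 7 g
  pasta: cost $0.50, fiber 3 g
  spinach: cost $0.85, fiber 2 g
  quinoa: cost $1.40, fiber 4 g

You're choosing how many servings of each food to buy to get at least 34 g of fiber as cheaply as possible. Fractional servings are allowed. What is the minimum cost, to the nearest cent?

Cost per g of fiber: black beans $0.0857, whole-barley bread $0.1167, pasta $0.1667, quinoa $0.3500, spinach $0.4250.
With no serving limits, use only black beans: 34 g / 7 g = 4.857 servings × $0.60 = $2.91.

$2.91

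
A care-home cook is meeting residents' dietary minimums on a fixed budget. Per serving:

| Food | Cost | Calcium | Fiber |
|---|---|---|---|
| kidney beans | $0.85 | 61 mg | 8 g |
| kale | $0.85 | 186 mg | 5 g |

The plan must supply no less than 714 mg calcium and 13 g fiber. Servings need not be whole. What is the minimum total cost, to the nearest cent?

This is a tiny linear program; its minimum lies at a vertex of the feasible set. List the vertices and price them.
kidney beans only: max(714/61, 13/8) = 11.7 servings → $9.95.
kale only: max(714/186, 13/5) = 3.839 servings → $3.26.
kidney beans + kale with both targets exact would need a negative amount; discard.
The minimum over all feasible corners is $3.26.

$3.26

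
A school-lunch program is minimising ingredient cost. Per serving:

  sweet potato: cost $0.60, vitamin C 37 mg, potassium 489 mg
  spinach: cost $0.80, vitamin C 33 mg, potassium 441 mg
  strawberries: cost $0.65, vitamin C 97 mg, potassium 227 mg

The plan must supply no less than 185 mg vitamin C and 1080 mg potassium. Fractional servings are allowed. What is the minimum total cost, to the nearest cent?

$1.81

This is a tiny linear program; its minimum lies at a vertex of the feasible set. List the vertices and price them.
sweet potato only: max(185/37, 1080/489) = 5 servings → $3.00.
spinach only: max(185/33, 1080/441) = 5.606 servings → $4.48.
strawberries only: max(185/97, 1080/227) = 4.758 servings → $3.09.
sweet potato + spinach: the both-tight solution has a negative serving — not a feasible corner.
sweet potato + strawberries with both tight: 1.608 servings and 1.294 servings → $1.81.
spinach + strawberries with both tight: 1.779 servings and 1.302 servings → $2.27.
The minimum over all feasible corners is $1.81.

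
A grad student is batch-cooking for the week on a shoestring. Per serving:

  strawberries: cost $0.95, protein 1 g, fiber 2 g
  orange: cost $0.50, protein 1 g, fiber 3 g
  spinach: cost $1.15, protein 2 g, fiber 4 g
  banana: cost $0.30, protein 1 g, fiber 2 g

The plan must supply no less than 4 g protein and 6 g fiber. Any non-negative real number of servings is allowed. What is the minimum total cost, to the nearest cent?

With two linear requirements the optimum uses one or two foods; enumerate the corners.
strawberries only: max(4/1, 6/2) = 4 servings → $3.80.
orange only: max(4/1, 6/3) = 4 servings → $2.00.
spinach only: max(4/2, 6/4) = 2 servings → $2.30.
banana only: max(4/1, 6/2) = 4 servings → $1.20.
strawberries + orange with both targets exact would need a negative amount; discard.
strawberries + spinach (both tight): parallel constraints — no distinct corner.
strawberries + banana (both tight): parallel constraints — no distinct corner.
orange + spinach with both targets exact would need a negative amount; discard.
orange + banana: the both-tight solution has a negative serving — not a feasible corner.
spinach + banana (both tight): parallel constraints — no distinct corner.
The minimum over all feasible corners is $1.20.

$1.20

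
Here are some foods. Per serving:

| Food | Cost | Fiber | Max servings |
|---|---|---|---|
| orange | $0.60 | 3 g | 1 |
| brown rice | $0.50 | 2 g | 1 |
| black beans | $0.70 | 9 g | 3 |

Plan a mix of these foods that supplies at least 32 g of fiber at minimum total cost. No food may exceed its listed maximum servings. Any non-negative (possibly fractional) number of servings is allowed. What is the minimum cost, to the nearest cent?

Cost per g of fiber: black beans $0.0778, orange $0.2000, brown rice $0.2500.
Take 3 servings of black beans: +27.0 g fiber for $2.10 (total $2.10, still need 5.0 g).
Take 1 serving of orange: +3.0 g fiber for $0.60 (total $2.70, still need 2.0 g).
Take 1 serving of brown rice: +2.0 g fiber for $0.50 (total $3.20, still need 0.0 g).
Greedy by cheapest-per-g is optimal for a single linear constraint, so the minimum cost is $3.20.

$3.20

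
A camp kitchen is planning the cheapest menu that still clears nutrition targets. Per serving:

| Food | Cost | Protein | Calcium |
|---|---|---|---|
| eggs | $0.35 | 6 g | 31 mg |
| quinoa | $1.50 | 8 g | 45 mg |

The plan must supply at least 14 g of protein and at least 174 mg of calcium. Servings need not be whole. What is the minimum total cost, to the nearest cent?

The cheapest plan sits at a corner of the feasible region — with two constraints it uses at most two foods.
eggs only: max(14/6, 174/31) = 5.613 servings → $1.96.
quinoa only: max(14/8, 174/45) = 3.867 servings → $5.80.
eggs + quinoa: intersection lies outside the first quadrant.
Cheapest feasible corner: $1.96.

$1.96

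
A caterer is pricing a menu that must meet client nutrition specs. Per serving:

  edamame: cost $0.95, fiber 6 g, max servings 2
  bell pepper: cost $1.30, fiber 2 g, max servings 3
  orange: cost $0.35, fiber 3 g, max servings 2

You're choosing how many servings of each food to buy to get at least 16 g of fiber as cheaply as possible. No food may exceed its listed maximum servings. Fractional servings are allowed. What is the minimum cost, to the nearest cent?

Cost per g of fiber: orange $0.1167, edamame $0.1583, bell pepper $0.6500.
Take 2 servings of orange: +6.0 g fiber for $0.70 (total $0.70, still need 10.0 g).
Take 1.667 servings of edamame: +10.0 g fiber for $1.58 (total $2.28, still need 0.0 g).
Greedy by cheapest-per-g is optimal for a single linear constraint, so the minimum cost is $2.28.

$2.28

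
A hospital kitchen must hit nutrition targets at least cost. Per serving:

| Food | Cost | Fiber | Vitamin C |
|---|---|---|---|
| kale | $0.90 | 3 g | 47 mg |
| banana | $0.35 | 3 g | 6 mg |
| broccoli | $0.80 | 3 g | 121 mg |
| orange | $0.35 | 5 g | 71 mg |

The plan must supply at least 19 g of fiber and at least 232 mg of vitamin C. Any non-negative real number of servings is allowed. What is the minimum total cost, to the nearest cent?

$1.33

The cheapest plan sits at a corner of the feasible region — with two constraints it uses at most two foods.
kale only: max(19/3, 232/47) = 6.333 servings → $5.70.
banana only: max(19/3, 232/6) = 38.67 servings → $13.53.
broccoli only: max(19/3, 232/121) = 6.333 servings → $5.07.
orange only: max(19/5, 232/71) = 3.8 servings → $1.33.
kale + banana with both tight: 4.732 servings and 1.602 servings → $4.82.
kale + broccoli: intersection lies outside the first quadrant.
kale + orange: the both-tight solution has a negative serving — not a feasible corner.
banana + broccoli with both tight: 4.646 servings and 1.687 servings → $2.98.
banana + orange with both tight: 1.033 servings and 3.18 servings → $1.47.
broccoli + orange with both targets exact would need a negative amount; discard.
So the least-cost plan costs $1.33.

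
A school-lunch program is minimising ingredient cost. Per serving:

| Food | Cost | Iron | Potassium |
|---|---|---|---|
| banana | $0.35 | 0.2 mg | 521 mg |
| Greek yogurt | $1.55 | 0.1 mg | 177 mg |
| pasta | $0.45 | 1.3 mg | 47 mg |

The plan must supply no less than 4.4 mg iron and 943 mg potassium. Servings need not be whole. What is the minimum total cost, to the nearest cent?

$1.95

banana only: max(4.4/0.2, 943/521) = 22 servings → $7.70.
Greek yogurt only: max(4.4/0.1, 943/177) = 44 servings → $68.20.
pasta only: max(4.4/1.3, 943/47) = 20.06 servings → $9.03.
banana + Greek yogurt: the both-tight solution has a negative serving — not a feasible corner.
banana + pasta with both tight: 1.526 servings and 3.15 servings → $1.95.
Greek yogurt + pasta with both tight: 4.521 servings and 3.037 servings → $8.37.
The minimum over all feasible corners is $1.95.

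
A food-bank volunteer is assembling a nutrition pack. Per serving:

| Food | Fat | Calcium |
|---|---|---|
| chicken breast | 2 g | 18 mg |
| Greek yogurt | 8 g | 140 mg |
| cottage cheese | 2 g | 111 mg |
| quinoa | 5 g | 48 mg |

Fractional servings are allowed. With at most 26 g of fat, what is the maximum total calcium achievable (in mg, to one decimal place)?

Calcium per g fat: cottage cheese 55.5, Greek yogurt 17.5, quinoa 9.6, chicken breast 9.
With no serving limits, spend the whole fat allowance on cottage cheese: 26 g / 2 g × 111 mg = 1443.0 mg.

1443.0 mg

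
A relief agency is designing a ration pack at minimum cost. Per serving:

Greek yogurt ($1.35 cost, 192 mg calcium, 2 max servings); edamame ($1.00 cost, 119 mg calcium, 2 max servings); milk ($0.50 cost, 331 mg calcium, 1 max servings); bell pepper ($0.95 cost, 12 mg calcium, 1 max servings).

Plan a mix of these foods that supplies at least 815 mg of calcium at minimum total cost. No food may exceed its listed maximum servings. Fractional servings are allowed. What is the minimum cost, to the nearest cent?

Cost per mg of calcium: milk $0.0015, Greek yogurt $0.0070, edamame $0.0084, bell pepper $0.0792.
Take 1 serving of milk: +331.0 mg calcium for $0.50 (total $0.50, still need 484.0 mg).
Take 2 servings of Greek yogurt: +384.0 mg calcium for $2.70 (total $3.20, still need 100.0 mg).
Take 0.8403 servings of edamame: +100.0 mg calcium for $0.84 (total $4.04, still need 0.0 mg).
Filling from the cheapest source first is optimal under one linear minimum: $4.04.

$4.04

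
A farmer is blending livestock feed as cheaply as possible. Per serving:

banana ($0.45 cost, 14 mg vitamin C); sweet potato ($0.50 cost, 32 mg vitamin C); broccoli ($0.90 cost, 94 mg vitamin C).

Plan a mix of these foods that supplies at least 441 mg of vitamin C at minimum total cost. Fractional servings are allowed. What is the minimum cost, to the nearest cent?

Cost per mg of vitamin C: broccoli $0.0096, sweet potato $0.0156, banana $0.0321.
With no serving limits, use only broccoli: 441 mg / 94 mg = 4.691 servings × $0.90 = $4.22.

$4.22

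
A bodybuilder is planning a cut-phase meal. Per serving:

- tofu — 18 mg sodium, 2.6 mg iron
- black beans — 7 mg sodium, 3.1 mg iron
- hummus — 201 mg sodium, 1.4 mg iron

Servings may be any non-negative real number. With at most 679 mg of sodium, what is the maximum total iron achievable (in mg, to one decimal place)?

300.7 mg

Iron per mg sodium: black beans 0.4429, tofu 0.1444, hummus 0.006965.
With no serving limits, spend the whole sodium allowance on black beans: 679 mg / 7 mg × 3.1 mg = 300.7 mg.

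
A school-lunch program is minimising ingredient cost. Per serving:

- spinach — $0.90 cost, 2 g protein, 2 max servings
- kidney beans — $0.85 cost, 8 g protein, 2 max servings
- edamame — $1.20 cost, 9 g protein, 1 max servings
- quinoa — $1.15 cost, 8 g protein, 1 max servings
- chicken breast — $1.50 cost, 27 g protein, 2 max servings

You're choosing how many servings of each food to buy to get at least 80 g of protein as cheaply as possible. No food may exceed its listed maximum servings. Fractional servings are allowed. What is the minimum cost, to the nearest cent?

Cost per g of protein: chicken breast $0.0556, kidney beans $0.1062, edamame $0.1333, quinoa $0.1437, spinach $0.4500.
Take 2 servings of chicken breast: +54.0 g protein for $3.00 (total $3.00, still need 26.0 g).
Take 2 servings of kidney beans: +16.0 g protein for $1.70 (total $4.70, still need 10.0 g).
Take 1 serving of edamame: +9.0 g protein for $1.20 (total $5.90, still need 1.0 g).
Take 0.125 servings of quinoa: +1.0 g protein for $0.14 (total $6.04, still need 0.0 g).
Filling from the cheapest source first is optimal under one linear minimum: $6.04.

$6.04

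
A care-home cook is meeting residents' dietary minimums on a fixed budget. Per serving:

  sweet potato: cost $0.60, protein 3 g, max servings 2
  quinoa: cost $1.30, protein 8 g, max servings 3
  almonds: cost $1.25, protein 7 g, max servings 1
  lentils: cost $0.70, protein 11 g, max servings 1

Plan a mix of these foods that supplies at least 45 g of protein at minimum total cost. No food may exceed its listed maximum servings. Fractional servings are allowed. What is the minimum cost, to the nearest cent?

$6.45

Cost per g of protein: lentils $0.0636, quinoa $0.1625, almonds $0.1786, sweet potato $0.2000.
Take 1 serving of lentils: +11.0 g protein for $0.70 (total $0.70, still need 34.0 g).
Take 3 servings of quinoa: +24.0 g protein for $3.90 (total $4.60, still need 10.0 g).
Take 1 serving of almonds: +7.0 g protein for $1.25 (total $5.85, still need 3.0 g).
Take 1 serving of sweet potato: +3.0 g protein for $0.60 (total $6.45, still need 0.0 g).
Greedy by cheapest-per-g is optimal for a single linear constraint, so the minimum cost is $6.45.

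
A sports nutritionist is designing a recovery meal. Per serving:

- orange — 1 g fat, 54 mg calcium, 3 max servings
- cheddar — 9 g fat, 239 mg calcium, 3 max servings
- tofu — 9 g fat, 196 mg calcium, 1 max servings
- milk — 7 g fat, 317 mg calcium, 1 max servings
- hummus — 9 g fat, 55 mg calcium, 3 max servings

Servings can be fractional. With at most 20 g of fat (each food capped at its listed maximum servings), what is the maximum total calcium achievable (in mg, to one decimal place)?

Calcium per g fat: orange 54, milk 45.29, cheddar 26.56, tofu 21.78, hummus 6.111.
Take 3 servings of orange: uses 3 g fat, +162.0 mg calcium (running total 162.0 mg).
Take 1 serving of milk: uses 7 g fat, +317.0 mg calcium (running total 479.0 mg).
Take 1.111 servings of cheddar: uses 10 g fat, +265.6 mg calcium (running total 744.6 mg).
Greedy by best ratio exhausts the fat allowance optimally: 744.6 mg.

744.6 mg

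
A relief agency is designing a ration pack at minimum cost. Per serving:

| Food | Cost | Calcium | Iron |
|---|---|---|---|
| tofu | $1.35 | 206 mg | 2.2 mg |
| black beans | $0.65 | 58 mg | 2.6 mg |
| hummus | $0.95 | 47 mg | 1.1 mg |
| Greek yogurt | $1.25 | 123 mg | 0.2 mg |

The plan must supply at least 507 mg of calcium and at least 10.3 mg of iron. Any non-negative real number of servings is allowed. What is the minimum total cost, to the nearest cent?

tofu only: max(507/206, 10.3/2.2) = 4.682 servings → $6.32.
black beans only: max(507/58, 10.3/2.6) = 8.741 servings → $5.68.
hummus only: max(507/47, 10.3/1.1) = 10.79 servings → $10.25.
Greek yogurt only: max(507/123, 10.3/0.2) = 51.5 servings → $64.38.
tofu + black beans with both tight: 1.767 servings and 2.467 servings → $3.99.
tofu + hummus with both tight: 0.5974 servings and 8.169 servings → $8.57.
tofu + Greek yogurt: intersection lies outside the first quadrant.
black beans + hummus: intersection lies outside the first quadrant.
black beans + Greek yogurt with both tight: 3.782 servings and 2.339 servings → $5.38.
hummus + Greek yogurt with both tight: 9.257 servings and 0.5846 servings → $9.53.
Cheapest feasible corner: $3.99.

$3.99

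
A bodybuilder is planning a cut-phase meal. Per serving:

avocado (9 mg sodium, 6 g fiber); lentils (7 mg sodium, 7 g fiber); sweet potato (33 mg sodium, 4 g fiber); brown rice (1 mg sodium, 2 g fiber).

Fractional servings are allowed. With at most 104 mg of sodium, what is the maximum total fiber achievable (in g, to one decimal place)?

Fiber per mg sodium: brown rice 2, lentils 1, avocado 0.6667, sweet potato 0.1212.
With no serving limits, spend the whole sodium allowance on brown rice: 104 mg / 1 mg × 2 g = 208.0 g.

208.0 g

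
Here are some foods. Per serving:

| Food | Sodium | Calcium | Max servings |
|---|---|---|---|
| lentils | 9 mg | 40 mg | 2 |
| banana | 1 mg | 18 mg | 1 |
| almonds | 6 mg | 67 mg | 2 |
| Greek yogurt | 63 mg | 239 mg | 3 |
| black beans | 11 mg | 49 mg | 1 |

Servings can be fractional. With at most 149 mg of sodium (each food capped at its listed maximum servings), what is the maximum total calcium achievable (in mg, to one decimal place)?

Calcium per mg sodium: banana 18, almonds 11.17, black beans 4.455, lentils 4.444, Greek yogurt 3.794.
Take 1 serving of banana: uses 1 mg sodium, +18.0 mg calcium (running total 18.0 mg).
Take 2 servings of almonds: uses 12 mg sodium, +134.0 mg calcium (running total 152.0 mg).
Take 1 serving of black beans: uses 11 mg sodium, +49.0 mg calcium (running total 201.0 mg).
Take 2 servings of lentils: uses 18 mg sodium, +80.0 mg calcium (running total 281.0 mg).
Take 1.698 servings of Greek yogurt: uses 107 mg sodium, +405.9 mg calcium (running total 686.9 mg).
Greedy by best ratio exhausts the sodium allowance optimally: 686.9 mg.

686.9 mg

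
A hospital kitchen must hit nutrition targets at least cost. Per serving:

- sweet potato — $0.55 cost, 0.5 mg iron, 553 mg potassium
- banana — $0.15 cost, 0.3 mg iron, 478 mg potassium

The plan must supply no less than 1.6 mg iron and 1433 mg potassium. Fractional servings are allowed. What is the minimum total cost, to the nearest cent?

Two binding constraints pin down two serving amounts, so the optimal mix uses at most two foods. The candidates are each food alone (scaled to the tighter of iron/potassium) and each pair with both constraints tight.
sweet potato only: max(1.6/0.5, 1433/553) = 3.2 servings → $1.76.
banana only: max(1.6/0.3, 1433/478) = 5.333 servings → $0.80.
sweet potato + banana with both targets exact would need a negative amount; discard.
So the least-cost plan costs $0.80.

$0.80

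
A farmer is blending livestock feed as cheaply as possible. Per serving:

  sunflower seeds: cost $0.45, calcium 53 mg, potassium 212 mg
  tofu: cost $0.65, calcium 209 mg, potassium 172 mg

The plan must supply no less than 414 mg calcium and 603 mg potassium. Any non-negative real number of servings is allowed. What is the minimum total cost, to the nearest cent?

$1.73

An LP optimum is at a vertex; with two nutrient constraints at most two foods are used. Check each candidate.
sunflower seeds only: max(414/53, 603/212) = 7.811 servings → $3.52.
tofu only: max(414/209, 603/172) = 3.506 servings → $2.28.
sunflower seeds + tofu with both tight: 1.558 servings and 1.586 servings → $1.73.
The minimum over all feasible corners is $1.73.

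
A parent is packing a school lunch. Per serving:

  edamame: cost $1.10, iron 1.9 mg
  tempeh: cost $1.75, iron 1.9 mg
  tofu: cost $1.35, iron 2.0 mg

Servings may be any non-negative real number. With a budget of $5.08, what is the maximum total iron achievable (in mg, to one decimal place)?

Iron per dollar: edamame 1.727, tofu 1.481, tempeh 1.086.
With no serving limits, spend the whole cost allowance on edamame: $5.08 / $1.10 × 1.9 mg = 8.8 mg.

8.8 mg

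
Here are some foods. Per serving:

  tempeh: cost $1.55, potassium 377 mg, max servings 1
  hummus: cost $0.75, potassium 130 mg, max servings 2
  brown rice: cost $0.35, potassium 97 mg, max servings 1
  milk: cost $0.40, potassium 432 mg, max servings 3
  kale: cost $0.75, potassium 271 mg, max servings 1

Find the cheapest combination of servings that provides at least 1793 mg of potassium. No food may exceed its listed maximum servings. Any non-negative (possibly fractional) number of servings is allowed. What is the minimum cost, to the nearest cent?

Cost per mg of potassium: milk $0.0009, kale $0.0028, brown rice $0.0036, tempeh $0.0041, hummus $0.0058.
Take 3 servings of milk: +1296.0 mg potassium for $1.20 (total $1.20, still need 497.0 mg).
Take 1 serving of kale: +271.0 mg potassium for $0.75 (total $1.95, still need 226.0 mg).
Take 1 serving of brown rice: +97.0 mg potassium for $0.35 (total $2.30, still need 129.0 mg).
Take 0.3422 servings of tempeh: +129.0 mg potassium for $0.53 (total $2.83, still need 0.0 mg).
Greedy by cheapest-per-mg is optimal for a single linear constraint, so the minimum cost is $2.83.

$2.83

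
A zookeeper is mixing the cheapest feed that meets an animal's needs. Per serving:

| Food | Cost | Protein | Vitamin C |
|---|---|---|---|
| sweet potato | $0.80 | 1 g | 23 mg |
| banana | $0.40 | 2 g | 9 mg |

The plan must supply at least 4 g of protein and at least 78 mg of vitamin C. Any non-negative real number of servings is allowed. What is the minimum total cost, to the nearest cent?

Minimising a linear cost over {protein ≥ 4, vitamin C ≥ 78, servings ≥ 0} — the optimum is at a vertex, using one or two foods.
sweet potato only: max(4/1, 78/23) = 4 servings → $3.20.
banana only: max(4/2, 78/9) = 8.667 servings → $3.47.
sweet potato + banana with both tight: 3.243 servings and 0.3784 servings → $2.75.
Cheapest feasible corner: $2.75.

$2.75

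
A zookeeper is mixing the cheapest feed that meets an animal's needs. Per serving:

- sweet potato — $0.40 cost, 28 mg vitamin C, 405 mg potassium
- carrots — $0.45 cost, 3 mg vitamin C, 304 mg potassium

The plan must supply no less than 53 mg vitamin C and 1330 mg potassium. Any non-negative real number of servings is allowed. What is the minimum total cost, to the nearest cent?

$1.31

sweet potato only: max(53/28, 1330/405) = 3.284 servings → $1.31.
carrots only: max(53/3, 1330/304) = 17.67 servings → $7.95.
sweet potato + carrots with both tight: 1.661 servings and 2.162 servings → $1.64.
Cheapest feasible corner: $1.31.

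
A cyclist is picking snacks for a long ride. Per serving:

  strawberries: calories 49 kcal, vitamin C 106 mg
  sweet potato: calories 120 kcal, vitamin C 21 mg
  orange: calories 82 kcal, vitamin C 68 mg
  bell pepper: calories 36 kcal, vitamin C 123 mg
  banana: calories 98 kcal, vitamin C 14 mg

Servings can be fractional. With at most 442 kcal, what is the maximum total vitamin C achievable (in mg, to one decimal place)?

Vitamin C per kcal: bell pepper 3.417, strawberries 2.163, orange 0.8293, sweet potato 0.175, banana 0.1429.
With no serving limits, spend the whole calories allowance on bell pepper: 442 kcal / 36 kcal × 123 mg = 1510.2 mg.

1510.2 mg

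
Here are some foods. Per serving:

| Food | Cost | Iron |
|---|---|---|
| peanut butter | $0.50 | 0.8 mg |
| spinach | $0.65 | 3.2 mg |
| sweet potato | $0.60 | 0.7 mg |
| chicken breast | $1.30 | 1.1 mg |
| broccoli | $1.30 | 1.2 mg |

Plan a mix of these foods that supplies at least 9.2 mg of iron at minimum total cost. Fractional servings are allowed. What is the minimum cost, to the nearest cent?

$1.87

Cost per mg of iron: spinach $0.2031, peanut butter $0.6250, sweet potato $0.8571, broccoli $1.0833, chicken breast $1.1818.
With no serving limits, use only spinach: 9.2 mg / 3.2 mg = 2.875 servings × $0.65 = $1.87.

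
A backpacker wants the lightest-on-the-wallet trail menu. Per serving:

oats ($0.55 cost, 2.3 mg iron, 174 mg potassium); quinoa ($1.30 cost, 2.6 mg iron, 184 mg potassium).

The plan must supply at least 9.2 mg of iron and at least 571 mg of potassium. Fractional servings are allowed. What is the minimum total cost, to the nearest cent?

This is a tiny linear program; its minimum lies at a vertex of the feasible set. List the vertices and price them.
oats only: max(9.2/2.3, 571/174) = 4 servings → $2.20.
quinoa only: max(9.2/2.6, 571/184) = 3.538 servings → $4.60.
oats + quinoa with both targets exact would need a negative amount; discard.
The minimum over all feasible corners is $2.20.

$2.20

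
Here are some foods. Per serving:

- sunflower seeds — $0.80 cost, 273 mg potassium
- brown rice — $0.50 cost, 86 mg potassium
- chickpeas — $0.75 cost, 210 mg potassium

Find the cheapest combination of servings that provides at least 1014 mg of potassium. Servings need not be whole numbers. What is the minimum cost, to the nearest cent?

$2.97

Cost per mg of potassium: sunflower seeds $0.0029, chickpeas $0.0036, brown rice $0.0058.
With no serving limits, use only sunflower seeds: 1014 mg / 273 mg = 3.714 servings × $0.80 = $2.97.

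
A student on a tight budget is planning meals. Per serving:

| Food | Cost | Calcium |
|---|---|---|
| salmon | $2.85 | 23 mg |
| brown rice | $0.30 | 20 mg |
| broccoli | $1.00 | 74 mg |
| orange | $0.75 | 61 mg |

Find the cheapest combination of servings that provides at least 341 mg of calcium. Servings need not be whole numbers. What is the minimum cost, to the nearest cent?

$4.19

Cost per mg of calcium: orange $0.0123, broccoli $0.0135, brown rice $0.0150, salmon $0.1239.
With no serving limits, use only orange: 341 mg / 61 mg = 5.59 servings × $0.75 = $4.19.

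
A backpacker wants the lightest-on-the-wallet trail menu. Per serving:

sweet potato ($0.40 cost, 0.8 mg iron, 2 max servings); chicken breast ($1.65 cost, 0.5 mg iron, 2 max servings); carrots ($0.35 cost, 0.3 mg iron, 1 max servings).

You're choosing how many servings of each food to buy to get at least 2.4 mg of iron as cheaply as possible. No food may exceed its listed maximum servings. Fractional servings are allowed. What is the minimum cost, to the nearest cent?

Cost per mg of iron: sweet potato $0.5000, carrots $1.1667, chicken breast $3.3000.
Take 2 servings of sweet potato: +1.6 mg iron for $0.80 (total $0.80, still need 0.8 mg).
Take 1 serving of carrots: +0.3 mg iron for $0.35 (total $1.15, still need 0.5 mg).
Take 1 serving of chicken breast: +0.5 mg iron for $1.65 (total $2.80, still need 0.0 mg).
Filling from the cheapest source first is optimal under one linear minimum: $2.80.

$2.80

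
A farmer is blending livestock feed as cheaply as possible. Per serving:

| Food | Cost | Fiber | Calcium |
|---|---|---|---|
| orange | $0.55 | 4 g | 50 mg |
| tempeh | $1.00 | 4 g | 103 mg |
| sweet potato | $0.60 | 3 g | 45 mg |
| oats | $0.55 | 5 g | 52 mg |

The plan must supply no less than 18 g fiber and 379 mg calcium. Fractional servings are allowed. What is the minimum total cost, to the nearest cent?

An LP optimum is at a vertex; with two nutrient constraints at most two foods are used. Check each candidate.
orange only: max(18/4, 379/50) = 7.58 servings → $4.17.
tempeh only: max(18/4, 379/103) = 4.5 servings → $4.50.
sweet potato only: max(18/3, 379/45) = 8.422 servings → $5.05.
oats only: max(18/5, 379/52) = 7.288 servings → $4.01.
orange + tempeh with both tight: 1.594 servings and 2.906 servings → $3.78.
orange + sweet potato with both targets exact would need a negative amount; discard.
orange + oats: the both-tight solution has a negative serving — not a feasible corner.
tempeh + sweet potato with both tight: 2.535 servings and 2.62 servings → $4.11.
tempeh + oats with both tight: 3.124 servings and 1.101 servings → $3.73.
sweet potato + oats with both targets exact would need a negative amount; discard.
The minimum over all feasible corners is $3.73.

$3.73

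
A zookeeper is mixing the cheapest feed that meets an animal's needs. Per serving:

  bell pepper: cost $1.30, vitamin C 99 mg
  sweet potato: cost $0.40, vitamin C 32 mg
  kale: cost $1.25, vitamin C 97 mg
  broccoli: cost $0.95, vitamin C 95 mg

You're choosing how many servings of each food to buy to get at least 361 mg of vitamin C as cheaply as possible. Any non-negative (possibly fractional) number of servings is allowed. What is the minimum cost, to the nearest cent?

Cost per mg of vitamin C: broccoli $0.0100, sweet potato $0.0125, kale $0.0129, bell pepper $0.0131.
With no serving limits, use only broccoli: 361 mg / 95 mg = 3.8 servings × $0.95 = $3.61.

$3.61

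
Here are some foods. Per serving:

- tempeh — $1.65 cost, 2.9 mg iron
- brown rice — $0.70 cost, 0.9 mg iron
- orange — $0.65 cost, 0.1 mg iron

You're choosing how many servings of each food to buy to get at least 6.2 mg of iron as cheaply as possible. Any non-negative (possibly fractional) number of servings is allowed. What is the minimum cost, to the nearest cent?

Cost per mg of iron: tempeh $0.5690, brown rice $0.7778, orange $6.5000.
With no serving limits, use only tempeh: 6.2 mg / 2.9 mg = 2.138 servings × $1.65 = $3.53.

$3.53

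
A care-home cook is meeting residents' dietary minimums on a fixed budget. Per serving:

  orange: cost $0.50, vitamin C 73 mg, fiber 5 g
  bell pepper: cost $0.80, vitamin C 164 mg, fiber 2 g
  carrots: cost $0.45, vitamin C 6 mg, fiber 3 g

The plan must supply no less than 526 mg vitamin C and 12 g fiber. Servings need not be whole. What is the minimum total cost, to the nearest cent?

Compare the cost at each extreme point of the feasible region.
orange only: max(526/73, 12/5) = 7.205 servings → $3.60.
bell pepper only: max(526/164, 12/2) = 6 servings → $4.80.
carrots only: max(526/6, 12/3) = 87.67 servings → $39.45.
orange + bell pepper with both tight: 1.359 servings and 2.602 servings → $2.76.
orange + carrots: the both-tight solution has a negative serving — not a feasible corner.
bell pepper + carrots with both tight: 3.138 servings and 1.908 servings → $3.37.
So the least-cost plan costs $2.76.

$2.76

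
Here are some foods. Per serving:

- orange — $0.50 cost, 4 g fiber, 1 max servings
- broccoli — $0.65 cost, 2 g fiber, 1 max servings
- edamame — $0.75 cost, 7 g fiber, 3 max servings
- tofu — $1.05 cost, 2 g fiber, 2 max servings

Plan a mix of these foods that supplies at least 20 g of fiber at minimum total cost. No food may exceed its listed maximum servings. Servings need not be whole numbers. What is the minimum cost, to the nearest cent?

$2.14

Cost per g of fiber: edamame $0.1071, orange $0.1250, broccoli $0.3250, tofu $0.5250.
Take 2.857 servings of edamame: +20.0 g fiber for $2.14 (total $2.14, still need 0.0 g).
Filling from the cheapest source first is optimal under one linear minimum: $2.14.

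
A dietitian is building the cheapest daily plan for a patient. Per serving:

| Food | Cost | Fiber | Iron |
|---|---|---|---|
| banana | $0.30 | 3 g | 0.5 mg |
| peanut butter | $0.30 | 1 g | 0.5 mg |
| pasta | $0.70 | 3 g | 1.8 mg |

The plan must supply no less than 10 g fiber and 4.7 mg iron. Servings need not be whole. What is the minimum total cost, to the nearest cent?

A basic optimal solution has at most two foods positive. Try each food alone and each pair with both targets met exactly.
banana only: max(10/3, 4.7/0.5) = 9.4 servings → $2.82.
peanut butter only: max(10/1, 4.7/0.5) = 10 servings → $3.00.
pasta only: max(10/3, 4.7/1.8) = 3.333 servings → $2.33.
banana + peanut butter with both tight: 0.3 servings and 9.1 servings → $2.82.
banana + pasta with both tight: 1 serving and 2.333 servings → $1.93.
peanut butter + pasta: intersection lies outside the first quadrant.
The minimum over all feasible corners is $1.93.

$1.93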